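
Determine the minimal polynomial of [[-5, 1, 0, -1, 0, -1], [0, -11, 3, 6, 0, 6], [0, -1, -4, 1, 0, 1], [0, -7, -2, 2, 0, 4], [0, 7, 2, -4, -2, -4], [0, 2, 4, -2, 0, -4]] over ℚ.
The characteristic polynomial factors as (x + 2)^2(x + 5)^4. The minimal polynomial is ∏(x - λ)^{k_λ} where k_λ is the size of the largest Jordan block at λ.

For λ = -5: rank(A + 5I) = 4, and the largest Jordan block has size 3 (the smallest k with rank((A + 5I)^k) = rank((A + 5I)^(k+1))).
For λ = -2: rank(A + 2I) = 4, and the largest Jordan block has size 1 (the smallest k with rank((A + 2I)^k) = rank((A + 2I)^(k+1))).

So m_A(x) = (x + 2)(x + 5)^3.

m_A(x) = (x + 2)(x + 5)^3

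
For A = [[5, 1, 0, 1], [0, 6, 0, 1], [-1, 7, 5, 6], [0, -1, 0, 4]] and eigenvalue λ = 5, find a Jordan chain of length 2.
v_1 = [[1, 0, 1, 0]]^T, v_2 = [[0, 0, -1, 0]]^T

We seek v_1 ∈ ker((A - 5I)^2) \ ker(A - 5I), then set v_{i+1} = (A - 5I) v_i.

One such chain is v_1 = [[1, 0, 1, 0]]^T, v_2 = [[0, 0, -1, 0]]^T. Check: (A - 5I) v_2 = [[0, 0, 0, 0]]^T = 0.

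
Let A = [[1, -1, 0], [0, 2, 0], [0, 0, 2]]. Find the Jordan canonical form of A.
J = [[1, 0, 0], [0, 2, 0], [0, 0, 2]]

The characteristic polynomial is det(xI - A) = (x - 2)^2(x - 1), so the eigenvalues are 1 (algebraic multiplicity 1), 2 (algebraic multiplicity 2).

For λ = 1: algebraic multiplicity 1 gives one 1×1 block.

For λ = 2: rank(A - 2I) = 1. The eigenspace has dimension 3 - 1 = 2, so there are 2 Jordan blocks; the rank sequence gives block sizes [1, 1].

Assembling the blocks gives the Jordan form J above.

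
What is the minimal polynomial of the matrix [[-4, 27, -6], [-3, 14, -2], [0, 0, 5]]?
The characteristic polynomial factors as (x - 5)^3. The minimal polynomial is ∏(x - λ)^{k_λ} where k_λ is the size of the largest Jordan block at λ.

For λ = 5: rank(A - 5I) = 1, and the largest Jordan block has size 2 (the smallest k with rank((A - 5I)^k) = rank((A - 5I)^(k+1))).

So m_A(x) = (x - 5)^2.

m_A(x) = (x - 5)^2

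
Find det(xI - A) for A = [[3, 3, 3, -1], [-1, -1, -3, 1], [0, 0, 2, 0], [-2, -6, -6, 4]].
xI - A = [[x - 3, -3, -3, 1], [1, x + 1, 3, -1], [0, 0, x - 2, 0], [2, 6, 6, x - 4]].

Expanding det(xI - A) along the first row:
det(xI - A) = + (x - 3)·det([[x + 1, 3, -1], [0, x - 2, 0], [6, 6, x - 4]]) - (-3)·det([[1, 3, -1], [0, x - 2, 0], [2, 6, x - 4]]) + (-3)·det([[1, x + 1, -1], [0, 0, 0], [2, 6, x - 4]]) - (1)·det([[1, x + 1, 3], [0, 0, x - 2], [2, 6, 6]]).

Evaluating gives χ_A(x) = x^4 - 8x^3 + 24x^2 - 32x + 16 = (x - 2)^4.

χ_A(x) = (x - 2)^4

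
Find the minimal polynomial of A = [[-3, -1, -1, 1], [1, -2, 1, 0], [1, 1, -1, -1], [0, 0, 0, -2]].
m_A(x) = (x + 2)^3

The characteristic polynomial factors as (x + 2)^4. The minimal polynomial is ∏(x - λ)^{k_λ} where k_λ is the size of the largest Jordan block at λ.

For λ = -2: rank(A + 2I) = 2, and the largest Jordan block has size 3 (the smallest k with rank((A + 2I)^k) = rank((A + 2I)^(k+1))).

So m_A(x) = (x + 2)^3.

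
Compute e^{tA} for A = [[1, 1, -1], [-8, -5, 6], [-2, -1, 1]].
A has Jordan form J = [[-1, 1, 0], [0, -1, 1], [0, 0, -1]] with A = PJP^{-1}, so e^{tA} = P e^{tJ} P^{-1}.

For a Jordan block J_k(λ), e^{tJ_k(λ)} = e^{λt} · (I + tN + t^2 N^2/2! + ... + t^{k-1} N^{k-1}/(k-1)!) where N is the nilpotent superdiagonal part.

Assembling the blocks and conjugating back gives the entries of e^{tA} as shown above.

e^{tA} = [[(-t^2 + 2*t + 1)*e^{-t}, t*(2 - t)*e^{-t}/2, t*(t - 1)*e^{-t}], [2*t*(t - 4)*e^{-t}, (t^2 - 4*t + 1)*e^{-t}, 2*t*(3 - t)*e^{-t}], [-2*t*e^{-t}, -t*e^{-t}, (2*t + 1)*e^{-t}]]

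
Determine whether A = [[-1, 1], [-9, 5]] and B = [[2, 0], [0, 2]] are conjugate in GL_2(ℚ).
No.

Both have characteristic polynomial (x - 2)^2, but the minimal polynomial of A is (x - 2)^2 while the minimal polynomial of B is x - 2. The minimal polynomial is a similarity invariant, so A and B are not similar.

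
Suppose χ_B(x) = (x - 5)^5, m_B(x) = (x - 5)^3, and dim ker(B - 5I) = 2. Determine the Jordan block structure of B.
λ = 5: algebraic multiplicity 5 (exponent in χ_B), largest block size 3 (exponent in m_B), 2 blocks (geometric multiplicity). These force block sizes [3, 2].

Jordan blocks: (5, 3), (5, 2)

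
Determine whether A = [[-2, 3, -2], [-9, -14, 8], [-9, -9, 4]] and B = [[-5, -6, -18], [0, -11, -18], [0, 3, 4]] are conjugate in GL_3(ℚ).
Both have characteristic polynomial (x + 2)(x + 5)^2, but the minimal polynomial of A is (x + 2)(x + 5)^2 while the minimal polynomial of B is (x + 2)(x + 5). The minimal polynomial is a similarity invariant, so A and B are not similar.

No.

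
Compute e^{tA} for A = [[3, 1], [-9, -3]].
A has Jordan form J = [[0, 1], [0, 0]] with A = PJP^{-1}, so e^{tA} = P e^{tJ} P^{-1}.

For a Jordan block J_k(λ), e^{tJ_k(λ)} = e^{λt} · (I + tN + t^2 N^2/2! + ... + t^{k-1} N^{k-1}/(k-1)!) where N is the nilpotent superdiagonal part.

Assembling the blocks and conjugating back gives the entries of e^{tA} as shown above.

e^{tA} = [[3*t + 1, t], [-9*t, 1 - 3*t]]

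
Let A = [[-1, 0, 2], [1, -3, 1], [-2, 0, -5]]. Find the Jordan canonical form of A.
J = [[-3, 1, 0], [0, -3, 0], [0, 0, -3]]

The characteristic polynomial is det(xI - A) = (x + 3)^3, so the eigenvalues are -3 (algebraic multiplicity 3).

For λ = -3: rank(A + 3I) = 1, rank((A + 3I)^2) = 0. The eigenspace has dimension 3 - 1 = 2, so there are 2 Jordan blocks; the rank sequence gives block sizes [2, 1].

Assembling the blocks gives the Jordan form J above.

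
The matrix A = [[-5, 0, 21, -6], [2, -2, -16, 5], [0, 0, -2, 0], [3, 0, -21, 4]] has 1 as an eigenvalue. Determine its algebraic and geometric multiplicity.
algebraic multiplicity 1, geometric multiplicity 1

The characteristic polynomial is (x - 1)(x + 2)^3, so the factor x - 1 appears with exponent 1: the algebraic multiplicity is 1.

rank(A - I) = 3, so the eigenspace has dimension 4 - 3 = 1: the geometric multiplicity is 1.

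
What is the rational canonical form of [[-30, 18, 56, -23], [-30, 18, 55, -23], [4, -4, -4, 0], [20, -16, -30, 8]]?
The invariant factors of A (the non-unit diagonal entries of the Smith normal form of xI - A over ℚ[x]) are x^2 + 4x - 4, x^2 + 4x - 4, each dividing the next. The characteristic polynomial is their product, (x^2 + 4x - 4)^2.

The rational canonical form is the block-diagonal matrix of companion matrices C(f_i):
R = [[0, 4, 0, 0], [1, -4, 0, 0], [0, 0, 0, 4], [0, 0, 1, -4]].

Note the characteristic polynomial does not split into linear factors over ℚ, so A has no Jordan form over ℚ; the rational canonical form exists over any field.

R = [[0, 4, 0, 0], [1, -4, 0, 0], [0, 0, 0, 4], [0, 0, 1, -4]]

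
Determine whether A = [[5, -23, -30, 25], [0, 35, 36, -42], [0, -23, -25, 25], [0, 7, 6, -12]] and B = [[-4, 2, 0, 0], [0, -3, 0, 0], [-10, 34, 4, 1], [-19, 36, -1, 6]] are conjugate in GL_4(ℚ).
No.

Both have characteristic polynomial (x - 5)^2(x + 3)(x + 4), but the minimal polynomial of A is (x - 5)(x + 3)(x + 4) while the minimal polynomial of B is (x - 5)^2(x + 3)(x + 4). The minimal polynomial is a similarity invariant, so A and B are not similar.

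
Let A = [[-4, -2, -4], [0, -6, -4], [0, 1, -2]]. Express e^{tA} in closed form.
e^{tA} = [[e^{-4*t}, -2*t*e^{-4*t}, -4*t*e^{-4*t}], [0, (1 - 2*t)*e^{-4*t}, -4*t*e^{-4*t}], [0, t*e^{-4*t}, (2*t + 1)*e^{-4*t}]]

A has Jordan form J = [[-4, 1, 0], [0, -4, 0], [0, 0, -4]] with A = PJP^{-1}, so e^{tA} = P e^{tJ} P^{-1}.

For a Jordan block J_k(λ), e^{tJ_k(λ)} = e^{λt} · (I + tN + t^2 N^2/2! + ... + t^{k-1} N^{k-1}/(k-1)!) where N is the nilpotent superdiagonal part.

Assembling the blocks and conjugating back gives the entries of e^{tA} as shown above.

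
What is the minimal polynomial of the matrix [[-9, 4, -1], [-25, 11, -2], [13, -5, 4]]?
The characteristic polynomial factors as (x - 2)^3. The minimal polynomial is ∏(x - λ)^{k_λ} where k_λ is the size of the largest Jordan block at λ.

For λ = 2: rank(A - 2I) = 2, and the largest Jordan block has size 3 (the smallest k with rank((A - 2I)^k) = rank((A - 2I)^(k+1))).

So m_A(x) = (x - 2)^3.

m_A(x) = (x - 2)^3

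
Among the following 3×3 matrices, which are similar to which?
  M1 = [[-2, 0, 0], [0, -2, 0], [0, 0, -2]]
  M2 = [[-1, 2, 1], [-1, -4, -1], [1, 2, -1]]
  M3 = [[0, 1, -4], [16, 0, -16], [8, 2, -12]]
3 classes: {M1}, {M2}, {M3}

Characteristic polynomials: χ_{M1} = (x + 2)^3, χ_{M2} = (x + 2)^3, χ_{M3} = (x + 4)^3.

{M1}: invariant factors x + 2, x + 2, x + 2.

{M2}: invariant factors x + 2, (x + 2)^2.

{M3}: invariant factors x + 4, (x + 4)^2.

Matrices are similar if and only if their invariant-factor lists agree; the partition into similarity classes is {M1}, {M2}, {M3}.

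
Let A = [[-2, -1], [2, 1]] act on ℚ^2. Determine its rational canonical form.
The invariant factors of A (the non-unit diagonal entries of the Smith normal form of xI - A over ℚ[x]) are x(x + 1), each dividing the next. The characteristic polynomial is their product, x(x + 1).

The rational canonical form is the block-diagonal matrix of companion matrices C(f_i):
R = [[0, 0], [1, -1]].

R = [[0, 0], [1, -1]]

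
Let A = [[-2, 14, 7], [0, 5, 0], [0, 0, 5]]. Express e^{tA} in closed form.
A has Jordan form J = [[-2, 0, 0], [0, 5, 0], [0, 0, 5]] with A = PJP^{-1}, so e^{tA} = P e^{tJ} P^{-1}.

For a Jordan block J_k(λ), e^{tJ_k(λ)} = e^{λt} · (I + tN + t^2 N^2/2! + ... + t^{k-1} N^{k-1}/(k-1)!) where N is the nilpotent superdiagonal part.

Assembling the blocks and conjugating back gives the entries of e^{tA} as shown above.

e^{tA} = [[e^{-2*t}, (2*e^{7*t} - 2)*e^{-2*t}, (e^{7*t} - 1)*e^{-2*t}], [0, e^{5*t}, 0], [0, 0, e^{5*t}]]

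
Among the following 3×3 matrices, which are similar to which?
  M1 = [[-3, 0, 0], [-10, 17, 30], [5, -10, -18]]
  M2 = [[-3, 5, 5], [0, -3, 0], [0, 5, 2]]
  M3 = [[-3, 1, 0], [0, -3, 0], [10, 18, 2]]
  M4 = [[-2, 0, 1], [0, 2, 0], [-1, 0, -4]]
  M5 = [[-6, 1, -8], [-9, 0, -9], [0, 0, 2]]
Characteristic polynomials: χ_{M1} = (x - 2)(x + 3)^2, χ_{M2} = (x - 2)(x + 3)^2, χ_{M3} = (x - 2)(x + 3)^2, χ_{M4} = (x - 2)(x + 3)^2, χ_{M5} = (x - 2)(x + 3)^2.

{M1, M2}: invariant factors x + 3, (x - 2)(x + 3).

{M3, M4, M5}: invariant factors (x - 2)(x + 3)^2.

Matrices are similar if and only if their invariant-factor lists agree; the partition into similarity classes is {M1, M2}, {M3, M4, M5}.

2 classes: {M1, M2}, {M3, M4, M5}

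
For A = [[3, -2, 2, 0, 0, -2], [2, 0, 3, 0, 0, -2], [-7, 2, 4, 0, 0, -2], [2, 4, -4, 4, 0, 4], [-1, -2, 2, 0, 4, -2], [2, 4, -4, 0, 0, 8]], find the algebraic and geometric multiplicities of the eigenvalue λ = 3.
algebraic multiplicity 1, geometric multiplicity 1

The characteristic polynomial is (x - 4)^5(x - 3), so the factor x - 3 appears with exponent 1: the algebraic multiplicity is 1.

rank(A - 3I) = 5, so the eigenspace has dimension 6 - 5 = 1: the geometric multiplicity is 1.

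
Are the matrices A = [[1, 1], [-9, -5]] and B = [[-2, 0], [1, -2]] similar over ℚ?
Yes.

Two matrices over a field are similar if and only if they have the same invariant factors.

Both A and B have characteristic polynomial (x + 2)^2 and minimal polynomial (x + 2)^2. Computing further, both have invariant factors (x + 2)^2. Hence A and B are similar.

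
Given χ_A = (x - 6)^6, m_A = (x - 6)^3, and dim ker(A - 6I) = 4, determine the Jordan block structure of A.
λ = 6: algebraic multiplicity 6 (exponent in χ_A), largest block size 3 (exponent in m_A), 4 blocks (geometric multiplicity). These force block sizes [3, 1, 1, 1].

Jordan blocks: (6, 3), (6, 1), (6, 1), (6, 1)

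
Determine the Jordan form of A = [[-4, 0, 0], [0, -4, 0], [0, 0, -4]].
The characteristic polynomial is det(xI - A) = (x + 4)^3, so the eigenvalues are -4 (algebraic multiplicity 3).

For λ = -4: rank(A + 4I) = 0. The eigenspace has dimension 3 - 0 = 3, so there are 3 Jordan blocks; the rank sequence gives block sizes [1, 1, 1].

Assembling the blocks gives the Jordan form J above.

J = [[-4, 0, 0], [0, -4, 0], [0, 0, -4]]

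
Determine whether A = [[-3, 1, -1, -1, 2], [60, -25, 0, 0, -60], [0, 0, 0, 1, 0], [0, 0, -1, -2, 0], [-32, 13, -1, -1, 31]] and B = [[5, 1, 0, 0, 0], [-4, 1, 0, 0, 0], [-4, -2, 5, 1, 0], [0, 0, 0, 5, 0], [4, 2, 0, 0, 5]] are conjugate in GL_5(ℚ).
No.

trace(A) = 1 but trace(B) = 21. The trace is a similarity invariant, so A and B are not similar.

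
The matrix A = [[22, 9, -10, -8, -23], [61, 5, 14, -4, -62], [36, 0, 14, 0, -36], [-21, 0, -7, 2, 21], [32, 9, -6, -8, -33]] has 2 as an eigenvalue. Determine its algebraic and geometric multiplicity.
The characteristic polynomial is (x - 2)^5, so the factor x - 2 appears with exponent 5: the algebraic multiplicity is 5.

rank(A - 2I) = 3, so the eigenspace has dimension 5 - 3 = 2: the geometric multiplicity is 2.

Since 2 < 5, A is not diagonalizable.

algebraic multiplicity 5, geometric multiplicity 2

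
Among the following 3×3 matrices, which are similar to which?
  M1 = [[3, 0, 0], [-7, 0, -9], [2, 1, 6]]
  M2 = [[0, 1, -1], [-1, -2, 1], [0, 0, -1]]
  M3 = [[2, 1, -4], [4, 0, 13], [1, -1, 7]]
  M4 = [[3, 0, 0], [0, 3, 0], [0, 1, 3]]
Characteristic polynomials: χ_{M1} = (x - 3)^3, χ_{M2} = (x + 1)^3, χ_{M3} = (x - 3)^3, χ_{M4} = (x - 3)^3.

{M1, M3}: invariant factors (x - 3)^3.

{M2}: invariant factors x + 1, (x + 1)^2.

{M4}: invariant factors x - 3, (x - 3)^2.

Matrices are similar if and only if their invariant-factor lists agree; the partition into similarity classes is {M1, M3}, {M2}, {M4}.

3 classes: {M1, M3}, {M2}, {M4}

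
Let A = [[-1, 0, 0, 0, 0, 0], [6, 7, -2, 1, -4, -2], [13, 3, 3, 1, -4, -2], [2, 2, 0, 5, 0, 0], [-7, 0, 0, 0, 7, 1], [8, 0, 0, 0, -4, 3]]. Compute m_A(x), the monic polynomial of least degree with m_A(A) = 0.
m_A(x) = (x - 5)^3(x + 1)

The characteristic polynomial factors as (x - 5)^5(x + 1). The minimal polynomial is ∏(x - λ)^{k_λ} where k_λ is the size of the largest Jordan block at λ.

For λ = -1: rank(A + I) = 5, and the largest Jordan block has size 1 (the smallest k with rank((A + I)^k) = rank((A + I)^(k+1))).
For λ = 5: rank(A - 5I) = 4, and the largest Jordan block has size 3 (the smallest k with rank((A - 5I)^k) = rank((A - 5I)^(k+1))).

So m_A(x) = (x - 5)^3(x + 1).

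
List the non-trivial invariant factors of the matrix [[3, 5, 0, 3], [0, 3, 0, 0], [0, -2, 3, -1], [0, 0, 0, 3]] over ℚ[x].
The Jordan structure of A has elementary divisors (x - 3)^2, (x - 3)^2. Arranging the block sizes at each eigenvalue in decreasing order and taking row products gives the invariant factors.

Invariant factors (smallest first, each dividing the next): (x - 3)^2, (x - 3)^2.

Check: the last factor (x - 3)^2 is the minimal polynomial, and the product (x - 3)^4 is the characteristic polynomial.

(x - 3)^2, (x - 3)^2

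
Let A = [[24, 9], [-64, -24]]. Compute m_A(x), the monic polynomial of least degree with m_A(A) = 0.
m_A(x) = x^2

The characteristic polynomial factors as x^2. The minimal polynomial is ∏(x - λ)^{k_λ} where k_λ is the size of the largest Jordan block at λ.

For λ = 0: rank(A) = 1, and the largest Jordan block has size 2 (the smallest k with rank(A^k) = rank(A^(k+1))).

So m_A(x) = x^2.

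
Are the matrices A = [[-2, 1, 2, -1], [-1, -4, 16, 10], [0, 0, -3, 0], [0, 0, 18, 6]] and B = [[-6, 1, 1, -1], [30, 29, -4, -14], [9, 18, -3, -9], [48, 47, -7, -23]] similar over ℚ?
Yes.

Two matrices over a field are similar if and only if they have the same invariant factors.

Both A and B have characteristic polynomial (x - 6)(x + 3)^3 and minimal polynomial (x - 6)(x + 3)^2. Computing further, both have invariant factors x + 3, (x - 6)(x + 3)^2. Hence A and B are similar.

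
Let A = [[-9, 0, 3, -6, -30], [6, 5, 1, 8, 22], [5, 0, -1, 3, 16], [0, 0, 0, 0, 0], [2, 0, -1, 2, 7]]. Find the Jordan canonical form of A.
The characteristic polynomial is det(xI - A) = x^3(x - 5)(x + 3), so the eigenvalues are -3 (algebraic multiplicity 1), 0 (algebraic multiplicity 3), 5 (algebraic multiplicity 1).

For λ = -3: algebraic multiplicity 1 gives one 1×1 block.

For λ = 0: rank(A) = 4, rank(A^2) = 3, rank(A^3) = 2. The eigenspace has dimension 5 - 4 = 1, so there is 1 Jordan block; the rank sequence gives block sizes [3].

For λ = 5: algebraic multiplicity 1 gives one 1×1 block.

Assembling the blocks gives the Jordan form J above.

J = [[-3, 0, 0, 0, 0], [0, 0, 1, 0, 0], [0, 0, 0, 1, 0], [0, 0, 0, 0, 0], [0, 0, 0, 0, 5]]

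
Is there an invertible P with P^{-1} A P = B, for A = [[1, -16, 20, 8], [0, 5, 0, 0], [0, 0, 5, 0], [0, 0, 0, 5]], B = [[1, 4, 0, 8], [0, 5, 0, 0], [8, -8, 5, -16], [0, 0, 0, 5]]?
Two matrices over a field are similar if and only if they have the same invariant factors.

Both A and B have characteristic polynomial (x - 5)^3(x - 1) and minimal polynomial (x - 5)(x - 1). Computing further, both have invariant factors x - 5, x - 5, (x - 5)(x - 1). Hence A and B are similar.

Yes.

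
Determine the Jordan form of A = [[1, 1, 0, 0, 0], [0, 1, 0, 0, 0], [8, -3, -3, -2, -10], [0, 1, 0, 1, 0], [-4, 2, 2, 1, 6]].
J = [[1, 1, 0, 0, 0], [0, 1, 0, 0, 0], [0, 0, 1, 0, 0], [0, 0, 0, 1, 0], [0, 0, 0, 0, 2]]

The characteristic polynomial is det(xI - A) = (x - 2)(x - 1)^4, so the eigenvalues are 1 (algebraic multiplicity 4), 2 (algebraic multiplicity 1).

For λ = 1: rank(A - I) = 2, rank((A - I)^2) = 1. The eigenspace has dimension 5 - 2 = 3, so there are 3 Jordan blocks; the rank sequence gives block sizes [2, 1, 1].

For λ = 2: algebraic multiplicity 1 gives one 1×1 block.

Assembling the blocks gives the Jordan form J above.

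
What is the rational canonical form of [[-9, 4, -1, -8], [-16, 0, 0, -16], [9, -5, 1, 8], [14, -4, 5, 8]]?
R = [[0, 0, 0, -16], [1, 0, 0, 0], [0, 1, 0, -8], [0, 0, 1, 0]]

The invariant factors of A (the non-unit diagonal entries of the Smith normal form of xI - A over ℚ[x]) are (x^2 + 4)^2, each dividing the next. The characteristic polynomial is their product, (x^2 + 4)^2.

The rational canonical form is the block-diagonal matrix of companion matrices C(f_i):
R = [[0, 0, 0, -16], [1, 0, 0, 0], [0, 1, 0, -8], [0, 0, 1, 0]].

Note the characteristic polynomial does not split into linear factors over ℚ, so A has no Jordan form over ℚ; the rational canonical form exists over any field.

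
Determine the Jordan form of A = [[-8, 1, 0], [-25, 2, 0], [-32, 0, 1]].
J = [[-3, 1, 0], [0, -3, 0], [0, 0, 1]]

The characteristic polynomial is det(xI - A) = (x - 1)(x + 3)^2, so the eigenvalues are -3 (algebraic multiplicity 2), 1 (algebraic multiplicity 1).

For λ = -3: rank(A + 3I) = 2, rank((A + 3I)^2) = 1. The eigenspace has dimension 3 - 2 = 1, so there is 1 Jordan block; the rank sequence gives block sizes [2].

For λ = 1: algebraic multiplicity 1 gives one 1×1 block.

Assembling the blocks gives the Jordan form J above.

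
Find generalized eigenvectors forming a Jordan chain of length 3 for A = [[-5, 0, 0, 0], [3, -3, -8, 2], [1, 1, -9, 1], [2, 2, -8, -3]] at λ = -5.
We seek v_1 ∈ ker((A + 5I)^3) \ ker((A + 5I)^2), then set v_{i+1} = (A + 5I) v_i.

One such chain is v_1 = [[1, 0, 0, 0]]^T, v_2 = [[0, 3, 1, 2]]^T, v_3 = [[0, 2, 1, 2]]^T. Check: (A + 5I) v_3 = [[0, 0, 0, 0]]^T = 0.

v_1 = [[1, 0, 0, 0]]^T, v_2 = [[0, 3, 1, 2]]^T, v_3 = [[0, 2, 1, 2]]^T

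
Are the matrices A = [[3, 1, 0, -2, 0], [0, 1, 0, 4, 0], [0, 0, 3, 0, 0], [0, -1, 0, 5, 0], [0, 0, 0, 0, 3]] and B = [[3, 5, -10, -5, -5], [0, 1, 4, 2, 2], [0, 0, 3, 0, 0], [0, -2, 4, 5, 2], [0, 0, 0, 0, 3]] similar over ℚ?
Yes.

Two matrices over a field are similar if and only if they have the same invariant factors.

Both A and B have characteristic polynomial (x - 3)^5 and minimal polynomial (x - 3)^2. Computing further, both have invariant factors x - 3, x - 3, x - 3, (x - 3)^2. Hence A and B are similar.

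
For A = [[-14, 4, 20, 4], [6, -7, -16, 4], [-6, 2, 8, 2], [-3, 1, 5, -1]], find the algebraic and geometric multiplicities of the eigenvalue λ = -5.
algebraic multiplicity 2, geometric multiplicity 1

The characteristic polynomial is (x + 2)^2(x + 5)^2, so the factor x + 5 appears with exponent 2: the algebraic multiplicity is 2.

rank(A + 5I) = 3, so the eigenspace has dimension 4 - 3 = 1: the geometric multiplicity is 1.

Since 1 < 2, A is not diagonalizable.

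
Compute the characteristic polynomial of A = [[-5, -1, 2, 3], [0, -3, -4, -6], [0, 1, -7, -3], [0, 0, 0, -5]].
χ_A(x) = (x + 5)^4

xI - A = [[x + 5, 1, -2, -3], [0, x + 3, 4, 6], [0, -1, x + 7, 3], [0, 0, 0, x + 5]].

Expanding det(xI - A) along the first row:
det(xI - A) = + (x + 5)·det([[x + 3, 4, 6], [-1, x + 7, 3], [0, 0, x + 5]]) - (1)·det([[0, 4, 6], [0, x + 7, 3], [0, 0, x + 5]]) + (-2)·det([[0, x + 3, 6], [0, -1, 3], [0, 0, x + 5]]) - (-3)·det([[0, x + 3, 4], [0, -1, x + 7], [0, 0, 0]]).

Evaluating gives χ_A(x) = x^4 + 20x^3 + 150x^2 + 500x + 625 = (x + 5)^4.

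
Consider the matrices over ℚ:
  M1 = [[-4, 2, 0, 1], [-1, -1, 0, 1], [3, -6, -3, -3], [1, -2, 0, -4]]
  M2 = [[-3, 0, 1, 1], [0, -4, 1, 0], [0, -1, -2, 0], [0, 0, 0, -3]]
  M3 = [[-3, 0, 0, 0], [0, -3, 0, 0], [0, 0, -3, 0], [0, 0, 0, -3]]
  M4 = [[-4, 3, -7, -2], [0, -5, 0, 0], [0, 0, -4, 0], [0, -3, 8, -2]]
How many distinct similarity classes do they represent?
4 classes: {M1}, {M2}, {M3}, {M4}

Characteristic polynomials: χ_{M1} = (x + 3)^4, χ_{M2} = (x + 3)^4, χ_{M3} = (x + 3)^4, χ_{M4} = (x + 2)(x + 4)^2(x + 5).

{M1}: invariant factors x + 3, x + 3, (x + 3)^2.

{M2}: invariant factors x + 3, (x + 3)^3.

{M3}: invariant factors x + 3, x + 3, x + 3, x + 3.

{M4}: invariant factors (x + 2)(x + 4)^2(x + 5).

Matrices are similar if and only if their invariant-factor lists agree; the partition into similarity classes is {M1}, {M2}, {M3}, {M4}.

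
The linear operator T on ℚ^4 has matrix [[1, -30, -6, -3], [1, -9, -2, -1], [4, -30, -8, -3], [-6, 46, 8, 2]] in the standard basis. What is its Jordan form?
J = [[-5, 1, 0, 0], [0, -5, 0, 0], [0, 0, -2, 1], [0, 0, 0, -2]]

The characteristic polynomial is det(xI - A) = (x + 2)^2(x + 5)^2, so the eigenvalues are -5 (algebraic multiplicity 2), -2 (algebraic multiplicity 2).

For λ = -5: rank(A + 5I) = 3, rank((A + 5I)^2) = 2. The eigenspace has dimension 4 - 3 = 1, so there is 1 Jordan block; the rank sequence gives block sizes [2].

For λ = -2: rank(A + 2I) = 3, rank((A + 2I)^2) = 2. The eigenspace has dimension 4 - 3 = 1, so there is 1 Jordan block; the rank sequence gives block sizes [2].

Assembling the blocks gives the Jordan form J above.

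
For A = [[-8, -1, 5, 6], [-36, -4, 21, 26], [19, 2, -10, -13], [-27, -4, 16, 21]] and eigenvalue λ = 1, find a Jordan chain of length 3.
v_1 = [[0, 0, -1, 1]]^T, v_2 = [[1, 5, -2, 4]]^T, v_3 = [[0, 1, -1, 1]]^T

We seek v_1 ∈ ker((A - I)^3) \ ker((A - I)^2), then set v_{i+1} = (A - I) v_i.

One such chain is v_1 = [[0, 0, -1, 1]]^T, v_2 = [[1, 5, -2, 4]]^T, v_3 = [[0, 1, -1, 1]]^T. Check: (A - I) v_3 = [[0, 0, 0, 0]]^T = 0.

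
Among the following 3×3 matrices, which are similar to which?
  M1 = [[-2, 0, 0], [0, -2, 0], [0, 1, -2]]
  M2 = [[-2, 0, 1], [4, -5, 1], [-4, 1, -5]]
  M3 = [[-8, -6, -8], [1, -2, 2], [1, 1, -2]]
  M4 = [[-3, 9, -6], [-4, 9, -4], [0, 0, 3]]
3 classes: {M1}, {M2, M3}, {M4}

Characteristic polynomials: χ_{M1} = (x + 2)^3, χ_{M2} = (x + 4)^3, χ_{M3} = (x + 4)^3, χ_{M4} = (x - 3)^3.

{M1}: invariant factors x + 2, (x + 2)^2.

{M2, M3}: invariant factors (x + 4)^3.

{M4}: invariant factors x - 3, (x - 3)^2.

Matrices are similar if and only if their invariant-factor lists agree; the partition into similarity classes is {M1}, {M2, M3}, {M4}.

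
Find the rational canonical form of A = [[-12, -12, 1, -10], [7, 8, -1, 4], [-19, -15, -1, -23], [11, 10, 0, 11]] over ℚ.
The invariant factors of A (the non-unit diagonal entries of the Smith normal form of xI - A over ℚ[x]) are (x^2 - 3x + 1)^2, each dividing the next. The characteristic polynomial is their product, (x^2 - 3x + 1)^2.

The rational canonical form is the block-diagonal matrix of companion matrices C(f_i):
R = [[0, 0, 0, -1], [1, 0, 0, 6], [0, 1, 0, -11], [0, 0, 1, 6]].

Note the characteristic polynomial does not split into linear factors over ℚ, so A has no Jordan form over ℚ; the rational canonical form exists over any field.

R = [[0, 0, 0, -1], [1, 0, 0, 6], [0, 1, 0, -11], [0, 0, 1, 6]]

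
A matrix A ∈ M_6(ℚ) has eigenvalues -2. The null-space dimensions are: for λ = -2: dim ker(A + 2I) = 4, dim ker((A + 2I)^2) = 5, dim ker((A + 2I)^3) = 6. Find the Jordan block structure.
λ = -2: successive nullity increments [4, 1, 1] count blocks of size ≥ k; block sizes are [3, 1, 1, 1].

Jordan blocks: (-2, 3), (-2, 1), (-2, 1), (-2, 1)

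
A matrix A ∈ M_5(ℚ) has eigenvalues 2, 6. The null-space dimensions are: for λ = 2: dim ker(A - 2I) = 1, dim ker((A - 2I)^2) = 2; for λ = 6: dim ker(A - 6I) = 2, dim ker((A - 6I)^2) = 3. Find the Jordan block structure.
λ = 2: successive nullity increments [1, 1] count blocks of size ≥ k; block sizes are [2].
λ = 6: successive nullity increments [2, 1] count blocks of size ≥ k; block sizes are [2, 1].

Jordan blocks: (2, 2), (6, 2), (6, 1)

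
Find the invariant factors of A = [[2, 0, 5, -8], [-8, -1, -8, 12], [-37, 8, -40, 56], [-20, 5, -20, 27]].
The Jordan structure of A has elementary divisors (x + 3)^2, (x + 3)^2. Arranging the block sizes at each eigenvalue in decreasing order and taking row products gives the invariant factors.

Invariant factors (smallest first, each dividing the next): (x + 3)^2, (x + 3)^2.

Check: the last factor (x + 3)^2 is the minimal polynomial, and the product (x + 3)^4 is the characteristic polynomial.

(x + 3)^2, (x + 3)^2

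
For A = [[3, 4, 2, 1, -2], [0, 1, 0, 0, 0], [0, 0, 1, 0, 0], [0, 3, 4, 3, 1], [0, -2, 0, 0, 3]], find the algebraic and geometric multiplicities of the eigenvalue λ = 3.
The characteristic polynomial is (x - 3)^3(x - 1)^2, so the factor x - 3 appears with exponent 3: the algebraic multiplicity is 3.

rank(A - 3I) = 4, so the eigenspace has dimension 5 - 4 = 1: the geometric multiplicity is 1.

Since 1 < 3, A is not diagonalizable.

algebraic multiplicity 3, geometric multiplicity 1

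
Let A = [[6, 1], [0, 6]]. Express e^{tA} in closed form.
A has Jordan form J = [[6, 1], [0, 6]] with A = PJP^{-1}, so e^{tA} = P e^{tJ} P^{-1}.

For a Jordan block J_k(λ), e^{tJ_k(λ)} = e^{λt} · (I + tN + t^2 N^2/2! + ... + t^{k-1} N^{k-1}/(k-1)!) where N is the nilpotent superdiagonal part.

Assembling the blocks and conjugating back gives the entries of e^{tA} as shown above.

e^{tA} = [[e^{6*t}, t*e^{6*t}], [0, e^{6*t}]]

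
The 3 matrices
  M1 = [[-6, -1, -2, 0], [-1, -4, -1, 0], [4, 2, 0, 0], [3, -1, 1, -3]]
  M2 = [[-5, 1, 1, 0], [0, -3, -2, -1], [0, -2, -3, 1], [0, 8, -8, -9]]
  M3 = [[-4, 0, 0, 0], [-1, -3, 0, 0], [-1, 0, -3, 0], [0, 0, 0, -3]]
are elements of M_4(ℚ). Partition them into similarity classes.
3 classes: {M1}, {M2}, {M3}

Characteristic polynomials: χ_{M1} = (x + 3)^3(x + 4), χ_{M2} = (x + 5)^4, χ_{M3} = (x + 3)^3(x + 4).

{M1}: invariant factors x + 3, (x + 3)^2(x + 4).

{M2}: invariant factors (x + 5)^2, (x + 5)^2.

{M3}: invariant factors x + 3, x + 3, (x + 3)(x + 4).

Matrices are similar if and only if their invariant-factor lists agree; the partition into similarity classes is {M1}, {M2}, {M3}.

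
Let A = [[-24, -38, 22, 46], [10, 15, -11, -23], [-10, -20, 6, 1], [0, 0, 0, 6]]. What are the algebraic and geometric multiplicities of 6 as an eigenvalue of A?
algebraic multiplicity 2, geometric multiplicity 1

The characteristic polynomial is (x - 6)^2(x + 4)(x + 5), so the factor x - 6 appears with exponent 2: the algebraic multiplicity is 2.

rank(A - 6I) = 3, so the eigenspace has dimension 4 - 3 = 1: the geometric multiplicity is 1.

Since 1 < 2, A is not diagonalizable.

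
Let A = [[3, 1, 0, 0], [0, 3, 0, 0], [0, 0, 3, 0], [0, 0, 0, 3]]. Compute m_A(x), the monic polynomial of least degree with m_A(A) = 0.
The characteristic polynomial factors as (x - 3)^4. The minimal polynomial is ∏(x - λ)^{k_λ} where k_λ is the size of the largest Jordan block at λ.

For λ = 3: rank(A - 3I) = 1, and the largest Jordan block has size 2 (the smallest k with rank((A - 3I)^k) = rank((A - 3I)^(k+1))).

So m_A(x) = (x - 3)^2.

m_A(x) = (x - 3)^2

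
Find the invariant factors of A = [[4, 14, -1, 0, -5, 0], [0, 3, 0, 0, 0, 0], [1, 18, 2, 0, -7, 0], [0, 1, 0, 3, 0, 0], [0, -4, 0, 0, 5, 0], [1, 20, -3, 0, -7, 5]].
(x - 5)(x - 3)^2, (x - 5)(x - 3)^2

The Jordan structure of A has elementary divisors (x - 3)^2, (x - 3)^2, (x - 5), (x - 5). Arranging the block sizes at each eigenvalue in decreasing order and taking row products gives the invariant factors.

Invariant factors (smallest first, each dividing the next): (x - 5)(x - 3)^2, (x - 5)(x - 3)^2.

Check: the last factor (x - 5)(x - 3)^2 is the minimal polynomial, and the product (x - 5)^2(x - 3)^4 is the characteristic polynomial.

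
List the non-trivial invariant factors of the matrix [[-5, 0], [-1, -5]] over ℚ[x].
(x + 5)^2

The Jordan structure of A has elementary divisors (x + 5)^2. Arranging the block sizes at each eigenvalue in decreasing order and taking row products gives the invariant factors.

Invariant factors (smallest first, each dividing the next): (x + 5)^2.

Check: the last factor (x + 5)^2 is the minimal polynomial, and the product (x + 5)^2 is the characteristic polynomial.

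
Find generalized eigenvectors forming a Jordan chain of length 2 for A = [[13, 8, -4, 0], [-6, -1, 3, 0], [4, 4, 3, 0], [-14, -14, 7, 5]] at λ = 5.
We seek v_1 ∈ ker((A - 5I)^2) \ ker(A - 5I), then set v_{i+1} = (A - 5I) v_i.

One such chain is v_1 = [[-3, 3, -1, 5]]^T, v_2 = [[4, -3, 2, -7]]^T. Check: (A - 5I) v_2 = [[0, 0, 0, 0]]^T = 0.

v_1 = [[-3, 3, -1, 5]]^T, v_2 = [[4, -3, 2, -7]]^T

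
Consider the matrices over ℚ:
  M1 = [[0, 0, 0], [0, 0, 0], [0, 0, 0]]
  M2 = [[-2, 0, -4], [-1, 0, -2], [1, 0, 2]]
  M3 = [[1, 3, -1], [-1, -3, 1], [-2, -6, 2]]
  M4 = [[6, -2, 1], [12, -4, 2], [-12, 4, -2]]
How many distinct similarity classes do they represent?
Characteristic polynomials: χ_{M1} = x^3, χ_{M2} = x^3, χ_{M3} = x^3, χ_{M4} = x^3.

{M1}: invariant factors x, x, x.

{M2, M3, M4}: invariant factors x, x^2.

Matrices are similar if and only if their invariant-factor lists agree; the partition into similarity classes is {M1}, {M2, M3, M4}.

2 classes: {M1}, {M2, M3, M4}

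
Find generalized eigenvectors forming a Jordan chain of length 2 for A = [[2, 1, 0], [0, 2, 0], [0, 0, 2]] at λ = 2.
v_1 = [[0, 1, 0]]^T, v_2 = [[1, 0, 0]]^T

We seek v_1 ∈ ker((A - 2I)^2) \ ker(A - 2I), then set v_{i+1} = (A - 2I) v_i.

One such chain is v_1 = [[0, 1, 0]]^T, v_2 = [[1, 0, 0]]^T. Check: (A - 2I) v_2 = [[0, 0, 0]]^T = 0.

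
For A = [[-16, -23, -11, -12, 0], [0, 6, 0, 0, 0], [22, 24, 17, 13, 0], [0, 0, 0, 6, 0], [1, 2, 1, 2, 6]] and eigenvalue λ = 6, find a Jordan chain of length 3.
v_1 = [[1, 0, -3, 1, 0]]^T, v_2 = [[-1, 0, 2, 0, 0]]^T, v_3 = [[0, 0, 0, 0, 1]]^T

We seek v_1 ∈ ker((A - 6I)^3) \ ker((A - 6I)^2), then set v_{i+1} = (A - 6I) v_i.

One such chain is v_1 = [[1, 0, -3, 1, 0]]^T, v_2 = [[-1, 0, 2, 0, 0]]^T, v_3 = [[0, 0, 0, 0, 1]]^T. Check: (A - 6I) v_3 = [[0, 0, 0, 0, 0]]^T = 0.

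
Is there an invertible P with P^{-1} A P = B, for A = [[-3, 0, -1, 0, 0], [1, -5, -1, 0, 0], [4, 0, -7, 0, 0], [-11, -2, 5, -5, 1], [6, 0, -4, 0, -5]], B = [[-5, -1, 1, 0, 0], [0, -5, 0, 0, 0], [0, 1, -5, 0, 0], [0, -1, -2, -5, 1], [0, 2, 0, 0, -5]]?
Yes.

Two matrices over a field are similar if and only if they have the same invariant factors.

Both A and B have characteristic polynomial (x + 5)^5 and minimal polynomial (x + 5)^3. Computing further, both have invariant factors (x + 5)^2, (x + 5)^3. Hence A and B are similar.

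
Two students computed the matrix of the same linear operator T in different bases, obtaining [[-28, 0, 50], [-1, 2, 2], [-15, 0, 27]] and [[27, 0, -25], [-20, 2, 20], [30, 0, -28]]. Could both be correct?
No.

Both have characteristic polynomial (x - 2)^2(x + 3), but the minimal polynomial of A is (x - 2)^2(x + 3) while the minimal polynomial of B is (x - 2)(x + 3). The minimal polynomial is a similarity invariant, so A and B are not similar.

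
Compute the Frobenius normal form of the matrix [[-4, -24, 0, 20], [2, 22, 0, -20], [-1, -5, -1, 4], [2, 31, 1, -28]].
The invariant factors of A (the non-unit diagonal entries of the Smith normal form of xI - A over ℚ[x]) are x + 2, (x + 2)^2(x + 5), each dividing the next. The characteristic polynomial is their product, (x + 2)^3(x + 5).

The rational canonical form is the block-diagonal matrix of companion matrices C(f_i):
R = [[-2, 0, 0, 0], [0, 0, 0, -20], [0, 1, 0, -24], [0, 0, 1, -9]].

R = [[-2, 0, 0, 0], [0, 0, 0, -20], [0, 1, 0, -24], [0, 0, 1, -9]]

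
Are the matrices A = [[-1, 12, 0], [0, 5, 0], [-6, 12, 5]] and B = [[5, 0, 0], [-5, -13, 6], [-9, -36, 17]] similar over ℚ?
Both have characteristic polynomial (x - 5)^2(x + 1), but the minimal polynomial of A is (x - 5)(x + 1) while the minimal polynomial of B is (x - 5)^2(x + 1). The minimal polynomial is a similarity invariant, so A and B are not similar.

No.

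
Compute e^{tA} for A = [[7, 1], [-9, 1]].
e^{tA} = [[(3*t + 1)*e^{4*t}, t*e^{4*t}], [-9*t*e^{4*t}, (1 - 3*t)*e^{4*t}]]

A has Jordan form J = [[4, 1], [0, 4]] with A = PJP^{-1}, so e^{tA} = P e^{tJ} P^{-1}.

For a Jordan block J_k(λ), e^{tJ_k(λ)} = e^{λt} · (I + tN + t^2 N^2/2! + ... + t^{k-1} N^{k-1}/(k-1)!) where N is the nilpotent superdiagonal part.

Assembling the blocks and conjugating back gives the entries of e^{tA} as shown above.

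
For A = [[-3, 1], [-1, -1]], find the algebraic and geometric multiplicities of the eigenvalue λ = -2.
The characteristic polynomial is (x + 2)^2, so the factor x + 2 appears with exponent 2: the algebraic multiplicity is 2.

rank(A + 2I) = 1, so the eigenspace has dimension 2 - 1 = 1: the geometric multiplicity is 1.

Since 1 < 2, A is not diagonalizable.

algebraic multiplicity 2, geometric multiplicity 1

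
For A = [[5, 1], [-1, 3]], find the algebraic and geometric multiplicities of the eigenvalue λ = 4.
algebraic multiplicity 2, geometric multiplicity 1

The characteristic polynomial is (x - 4)^2, so the factor x - 4 appears with exponent 2: the algebraic multiplicity is 2.

rank(A - 4I) = 1, so the eigenspace has dimension 2 - 1 = 1: the geometric multiplicity is 1.

Since 1 < 2, A is not diagonalizable.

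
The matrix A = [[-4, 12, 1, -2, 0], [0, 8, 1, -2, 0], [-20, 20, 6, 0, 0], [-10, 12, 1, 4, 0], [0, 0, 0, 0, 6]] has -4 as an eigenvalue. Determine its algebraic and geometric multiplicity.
The characteristic polynomial is (x - 6)^4(x + 4), so the factor x + 4 appears with exponent 1: the algebraic multiplicity is 1.

rank(A + 4I) = 4, so the eigenspace has dimension 5 - 4 = 1: the geometric multiplicity is 1.

algebraic multiplicity 1, geometric multiplicity 1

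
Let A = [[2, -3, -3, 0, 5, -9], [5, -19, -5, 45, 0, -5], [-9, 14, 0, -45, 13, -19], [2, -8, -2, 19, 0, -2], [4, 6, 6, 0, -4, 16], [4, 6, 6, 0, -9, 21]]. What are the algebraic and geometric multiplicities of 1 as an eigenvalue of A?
algebraic multiplicity 2, geometric multiplicity 2

The characteristic polynomial is (x - 5)(x - 4)^3(x - 1)^2, so the factor x - 1 appears with exponent 2: the algebraic multiplicity is 2.

rank(A - I) = 4, so the eigenspace has dimension 6 - 4 = 2: the geometric multiplicity is 2.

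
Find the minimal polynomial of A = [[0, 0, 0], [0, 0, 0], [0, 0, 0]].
m_A(x) = x

The characteristic polynomial factors as x^3. The minimal polynomial is ∏(x - λ)^{k_λ} where k_λ is the size of the largest Jordan block at λ.

For λ = 0: rank(A) = 0, and the largest Jordan block has size 1 (the smallest k with rank(A^k) = rank(A^(k+1))).

So m_A(x) = x.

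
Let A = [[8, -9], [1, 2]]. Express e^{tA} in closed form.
e^{tA} = [[(3*t + 1)*e^{5*t}, -9*t*e^{5*t}], [t*e^{5*t}, (1 - 3*t)*e^{5*t}]]

A has Jordan form J = [[5, 1], [0, 5]] with A = PJP^{-1}, so e^{tA} = P e^{tJ} P^{-1}.

For a Jordan block J_k(λ), e^{tJ_k(λ)} = e^{λt} · (I + tN + t^2 N^2/2! + ... + t^{k-1} N^{k-1}/(k-1)!) where N is the nilpotent superdiagonal part.

Assembling the blocks and conjugating back gives the entries of e^{tA} as shown above.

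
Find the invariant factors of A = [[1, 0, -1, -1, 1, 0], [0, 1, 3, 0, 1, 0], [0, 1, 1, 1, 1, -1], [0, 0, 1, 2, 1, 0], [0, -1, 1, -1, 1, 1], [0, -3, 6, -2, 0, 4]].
The Jordan structure of A has elementary divisors (x - 1), (x - 1), (x - 2)^2, (x - 2)^2. Arranging the block sizes at each eigenvalue in decreasing order and taking row products gives the invariant factors.

Invariant factors (smallest first, each dividing the next): (x - 2)^2(x - 1), (x - 2)^2(x - 1).

Check: the last factor (x - 2)^2(x - 1) is the minimal polynomial, and the product (x - 2)^4(x - 1)^2 is the characteristic polynomial.

(x - 2)^2(x - 1), (x - 2)^2(x - 1)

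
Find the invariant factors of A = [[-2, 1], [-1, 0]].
(x + 1)^2

The Jordan structure of A has elementary divisors (x + 1)^2. Arranging the block sizes at each eigenvalue in decreasing order and taking row products gives the invariant factors.

Invariant factors (smallest first, each dividing the next): (x + 1)^2.

Check: the last factor (x + 1)^2 is the minimal polynomial, and the product (x + 1)^2 is the characteristic polynomial.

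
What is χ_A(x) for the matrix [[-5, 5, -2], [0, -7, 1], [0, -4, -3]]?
xI - A = [[x + 5, -5, 2], [0, x + 7, -1], [0, 4, x + 3]].

Expanding det(xI - A) along the first row:
det(xI - A) = + (x + 5)·det([[x + 7, -1], [4, x + 3]]) - (-5)·det([[0, -1], [0, x + 3]]) + (2)·det([[0, x + 7], [0, 4]]).

Evaluating gives χ_A(x) = x^3 + 15x^2 + 75x + 125 = (x + 5)^3.

χ_A(x) = (x + 5)^3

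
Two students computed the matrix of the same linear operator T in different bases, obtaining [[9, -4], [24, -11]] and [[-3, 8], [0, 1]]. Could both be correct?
Yes.

Two matrices over a field are similar if and only if they have the same invariant factors.

Both A and B have characteristic polynomial (x - 1)(x + 3) and minimal polynomial (x - 1)(x + 3). Computing further, both have invariant factors (x - 1)(x + 3). Hence A and B are similar.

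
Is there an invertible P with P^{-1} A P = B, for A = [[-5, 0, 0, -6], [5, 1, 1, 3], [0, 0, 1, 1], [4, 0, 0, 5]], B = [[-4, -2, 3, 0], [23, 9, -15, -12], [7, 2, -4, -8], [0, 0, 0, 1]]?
No.

Both have characteristic polynomial (x - 1)^3(x + 1), but the minimal polynomial of A is (x - 1)^3(x + 1) while the minimal polynomial of B is (x - 1)^2(x + 1). The minimal polynomial is a similarity invariant, so A and B are not similar.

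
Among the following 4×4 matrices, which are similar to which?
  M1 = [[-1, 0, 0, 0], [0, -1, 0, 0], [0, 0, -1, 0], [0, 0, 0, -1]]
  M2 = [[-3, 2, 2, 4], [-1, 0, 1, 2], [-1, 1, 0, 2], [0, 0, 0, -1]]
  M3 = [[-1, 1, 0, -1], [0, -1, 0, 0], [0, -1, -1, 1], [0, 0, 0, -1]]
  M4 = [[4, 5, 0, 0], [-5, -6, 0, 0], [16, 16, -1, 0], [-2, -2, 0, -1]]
Characteristic polynomials: χ_{M1} = (x + 1)^4, χ_{M2} = (x + 1)^4, χ_{M3} = (x + 1)^4, χ_{M4} = (x + 1)^4.

{M1}: invariant factors x + 1, x + 1, x + 1, x + 1.

{M2, M3, M4}: invariant factors x + 1, x + 1, (x + 1)^2.

Matrices are similar if and only if their invariant-factor lists agree; the partition into similarity classes is {M1}, {M2, M3, M4}.

2 classes: {M1}, {M2, M3, M4}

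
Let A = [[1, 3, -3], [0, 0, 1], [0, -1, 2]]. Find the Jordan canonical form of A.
The characteristic polynomial is det(xI - A) = (x - 1)^3, so the eigenvalues are 1 (algebraic multiplicity 3).

For λ = 1: rank(A - I) = 1, rank((A - I)^2) = 0. The eigenspace has dimension 3 - 1 = 2, so there are 2 Jordan blocks; the rank sequence gives block sizes [2, 1].

Assembling the blocks gives the Jordan form J above.

J = [[1, 1, 0], [0, 1, 0], [0, 0, 1]]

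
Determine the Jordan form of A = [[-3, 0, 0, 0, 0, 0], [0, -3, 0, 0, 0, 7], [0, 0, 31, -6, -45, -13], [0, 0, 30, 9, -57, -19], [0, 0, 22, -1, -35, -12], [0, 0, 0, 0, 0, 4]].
J = [[-3, 0, 0, 0, 0, 0], [0, -3, 0, 0, 0, 0], [0, 0, -3, 0, 0, 0], [0, 0, 0, 4, 1, 0], [0, 0, 0, 0, 4, 1], [0, 0, 0, 0, 0, 4]]

The characteristic polynomial is det(xI - A) = (x - 4)^3(x + 3)^3, so the eigenvalues are -3 (algebraic multiplicity 3), 4 (algebraic multiplicity 3).

For λ = -3: rank(A + 3I) = 3. The eigenspace has dimension 6 - 3 = 3, so there are 3 Jordan blocks; the rank sequence gives block sizes [1, 1, 1].

For λ = 4: rank(A - 4I) = 5, rank((A - 4I)^2) = 4, rank((A - 4I)^3) = 3. The eigenspace has dimension 6 - 5 = 1, so there is 1 Jordan block; the rank sequence gives block sizes [3].

Assembling the blocks gives the Jordan form J above.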